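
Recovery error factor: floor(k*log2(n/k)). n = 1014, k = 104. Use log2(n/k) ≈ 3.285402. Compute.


log2(n/k) = log2(1014/104) ≈ 3.285402.
k*log2(n/k) ≈ 104*3.285402 = 341.681808.
floor(341.681808) = 341.

341


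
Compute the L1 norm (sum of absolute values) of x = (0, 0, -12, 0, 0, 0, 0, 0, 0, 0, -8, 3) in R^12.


Non-zero entries: [(2, -12), (10, -8), (11, 3)]
Absolute values: [12, 8, 3]
||x||_1 = sum = 23.

23


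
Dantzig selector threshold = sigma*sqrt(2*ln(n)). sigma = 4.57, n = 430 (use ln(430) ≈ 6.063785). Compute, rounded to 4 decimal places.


ln(430) ≈ 6.063785.
2*ln(n) ≈ 12.12757.
sqrt(2*ln(n)) ≈ sqrt(12.12757) ≈ 3.482466.
threshold ≈ 4.57*3.482466 = 15.91486962 ≈ 15.9149.

15.9149


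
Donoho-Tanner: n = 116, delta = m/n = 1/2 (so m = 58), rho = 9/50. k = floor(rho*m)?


m = 1/2*116 = 58.
rho = 9/50.
rho*m = 9/50*58 = 10.44.
k = floor(10.44) = 10.

10


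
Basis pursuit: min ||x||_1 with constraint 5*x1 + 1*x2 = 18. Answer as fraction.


Axis intercepts:
  x1 = 18/5, x2 = 0: L1 = 18/5
  x1 = 0, x2 = 18: L1 = 18
x* = (18/5, 0)
||x*||_1 = 18/5.

18/5


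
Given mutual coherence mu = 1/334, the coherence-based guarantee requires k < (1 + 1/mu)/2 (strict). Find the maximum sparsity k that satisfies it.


1/mu = 334.
1 + 1/mu = 335.
(1 + 1/mu)/2 = 167.5 is not an integer, so k_max = floor(167.5) = 167.

167


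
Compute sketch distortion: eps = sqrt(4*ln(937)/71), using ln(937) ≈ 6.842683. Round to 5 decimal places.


ln(937) ≈ 6.842683.
4*ln(N)/m ≈ 4*6.842683/71 ≈ 0.38550327.
eps = sqrt(0.38550327) ≈ 0.6208891 ≈ 0.62089.

0.62089


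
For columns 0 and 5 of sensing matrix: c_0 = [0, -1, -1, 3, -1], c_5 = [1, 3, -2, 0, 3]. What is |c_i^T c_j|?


Inner product: 0*1 + -1*3 + -1*-2 + 3*0 + -1*3
Products: [0, -3, 2, 0, -3]
Sum = -4.
|dot| = 4.

4


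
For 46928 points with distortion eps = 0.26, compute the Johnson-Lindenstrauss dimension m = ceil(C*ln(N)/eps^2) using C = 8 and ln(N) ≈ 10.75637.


ln(46928) ≈ 10.75637.
eps^2 = 0.26^2 = 0.0676.
C*ln(N)/eps^2 ≈ 8*10.75637/0.0676 ≈ 1272.9432.
m = ceil(1272.9432) = 1273.

1273


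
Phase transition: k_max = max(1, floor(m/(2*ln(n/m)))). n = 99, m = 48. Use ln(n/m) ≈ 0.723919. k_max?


n/m = 99/48 = 33/16.
ln(n/m) ≈ 0.723919.
2*ln(n/m) ≈ 1.447838.
m/(2*ln(n/m)) ≈ 48/1.447838 ≈ 33.1529.
floor = 33.
k_max = max(1, 33) = 33.

33


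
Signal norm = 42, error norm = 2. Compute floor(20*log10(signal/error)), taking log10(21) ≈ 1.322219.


||x||/||e|| = 42/2 = 21.
log10(21) ≈ 1.322219.
20*log10(||x||/||e||) ≈ 20*1.322219 = 26.44438.
floor(26.44438) = 26.

26


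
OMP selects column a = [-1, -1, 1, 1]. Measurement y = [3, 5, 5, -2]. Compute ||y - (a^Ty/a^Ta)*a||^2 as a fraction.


a^T a = 4.
a^T y = -5.
coeff = -5/4 = -5/4.
||r||^2 = 227/4.

227/4


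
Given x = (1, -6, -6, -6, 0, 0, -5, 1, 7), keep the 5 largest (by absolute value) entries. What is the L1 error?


Sorted |x_i| descending: [7, 6, 6, 6, 5, 1, 1, 0, 0]
Keep top 5: [7, 6, 6, 6, 5]
Tail entries: [1, 1, 0, 0]
L1 error = sum of tail = 2.

2


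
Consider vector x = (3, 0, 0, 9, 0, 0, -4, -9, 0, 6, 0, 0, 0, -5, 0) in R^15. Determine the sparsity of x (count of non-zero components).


Non-zero positions: [0, 3, 6, 7, 9, 13].
Sparsity = 6.

6


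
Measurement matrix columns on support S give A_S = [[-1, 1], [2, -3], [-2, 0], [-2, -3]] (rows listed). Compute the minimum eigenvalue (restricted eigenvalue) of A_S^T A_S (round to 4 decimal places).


A_S^T A_S = [[13, -1], [-1, 19]].
trace = 32.
det = 246.
disc = trace^2 - 4*det = 1024 - 4*246 = 40.
sqrt(40) ≈ 6.324555.
lam_min = (32 - sqrt(40))/2 ≈ (32 - 6.324555)/2 = 12.8377225 ≈ 12.8377.

12.8377


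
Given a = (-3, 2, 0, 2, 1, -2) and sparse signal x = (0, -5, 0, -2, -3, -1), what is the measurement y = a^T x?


Non-zero terms: ['2*-5', '2*-2', '1*-3', '-2*-1']
Products: [-10, -4, -3, 2]
y = sum = -15.

-15


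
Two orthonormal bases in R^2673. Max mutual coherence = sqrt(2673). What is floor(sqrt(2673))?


51^2 = 2601 <= 2673 < 2704 = 52^2, so 51 <= sqrt(2673) < 52.
floor(sqrt(2673)) = 51.

51


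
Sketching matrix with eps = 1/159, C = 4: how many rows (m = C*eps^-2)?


1/eps = 159.
(1/eps)^2 = 25281.
m = 4*25281 = 101124.

101124


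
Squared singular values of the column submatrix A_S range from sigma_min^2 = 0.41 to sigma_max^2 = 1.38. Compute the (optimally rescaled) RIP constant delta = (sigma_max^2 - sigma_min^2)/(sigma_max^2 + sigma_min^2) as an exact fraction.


lambda_max - lambda_min = 1.38 - 0.41 = 0.97.
lambda_max + lambda_min = 1.38 + 0.41 = 1.79.
delta = 0.97/1.79 = 97/179.

97/179


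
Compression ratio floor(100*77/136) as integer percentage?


100*m/n = 100*77/136 ≈ 56.6176.
floor = 56.

56


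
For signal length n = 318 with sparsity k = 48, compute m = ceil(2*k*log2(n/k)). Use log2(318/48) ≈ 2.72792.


log2(n/k) = log2(318/48) ≈ 2.72792.
2*k*log2(n/k) ≈ 2*48*2.72792 = 261.88032.
m = ceil(261.88032) = 262.

262


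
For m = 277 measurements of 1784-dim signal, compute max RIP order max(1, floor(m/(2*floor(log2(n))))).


floor(log2(1784)) = 10.
2*10 = 20.
m/(2*floor(log2(n))) = 277/20 ≈ 13.85.
floor = 13.
k = max(1, 13) = 13.

13


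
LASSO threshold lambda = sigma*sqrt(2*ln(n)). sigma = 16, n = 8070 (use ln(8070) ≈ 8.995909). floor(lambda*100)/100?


ln(8070) ≈ 8.995909.
2*ln(n) ≈ 17.991818.
sqrt(2*ln(n)) ≈ sqrt(17.991818) ≈ 4.241676.
lambda ≈ 16*4.241676 = 67.866816.
floor(lambda*100)/100 = 67.86.

67.86


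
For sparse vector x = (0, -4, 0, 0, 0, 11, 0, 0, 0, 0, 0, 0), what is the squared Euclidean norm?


Non-zero entries: [(1, -4), (5, 11)]
Squares: [16, 121]
||x||_2^2 = sum = 137.

137


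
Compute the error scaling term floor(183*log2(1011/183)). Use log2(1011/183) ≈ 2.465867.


log2(n/k) = log2(1011/183) ≈ 2.465867.
k*log2(n/k) ≈ 183*2.465867 = 451.253661.
floor(451.253661) = 451.

451


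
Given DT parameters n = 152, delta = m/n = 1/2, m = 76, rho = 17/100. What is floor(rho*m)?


m = 1/2*152 = 76.
rho = 17/100.
rho*m = 17/100*76 = 12.92.
k = floor(12.92) = 12.

12


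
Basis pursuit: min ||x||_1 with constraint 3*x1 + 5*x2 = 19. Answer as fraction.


Axis intercepts:
  x1 = 19/3, x2 = 0: L1 = 19/3
  x1 = 0, x2 = 19/5: L1 = 19/5
x* = (0, 19/5)
||x*||_1 = 19/5.

19/5


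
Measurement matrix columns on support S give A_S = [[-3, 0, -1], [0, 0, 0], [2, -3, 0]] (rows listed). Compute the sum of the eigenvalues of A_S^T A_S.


Sum of eigenvalues of A_S^T A_S = trace(A_S^T A_S) = sum of squared column norms of A_S.
A_S^T A_S diagonal: [13, 9, 1].
trace = 13 + 9 + 1 = 23.

23


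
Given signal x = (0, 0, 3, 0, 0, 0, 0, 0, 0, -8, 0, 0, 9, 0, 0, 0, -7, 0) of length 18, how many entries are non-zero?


Non-zero positions: [2, 9, 12, 16].
Sparsity = 4.

4


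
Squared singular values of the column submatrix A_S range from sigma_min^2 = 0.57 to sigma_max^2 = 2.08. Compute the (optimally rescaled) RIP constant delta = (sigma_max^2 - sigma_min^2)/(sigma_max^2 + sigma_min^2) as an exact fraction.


lambda_max - lambda_min = 2.08 - 0.57 = 1.51.
lambda_max + lambda_min = 2.08 + 0.57 = 2.65.
delta = 1.51/2.65 = 151/265.

151/265


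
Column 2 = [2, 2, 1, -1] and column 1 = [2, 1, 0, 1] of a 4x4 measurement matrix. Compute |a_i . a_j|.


Inner product: 2*2 + 2*1 + 1*0 + -1*1
Products: [4, 2, 0, -1]
Sum = 5.
|dot| = 5.

5


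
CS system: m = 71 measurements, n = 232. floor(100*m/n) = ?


100*m/n = 100*71/232 ≈ 30.6034.
floor = 30.

30


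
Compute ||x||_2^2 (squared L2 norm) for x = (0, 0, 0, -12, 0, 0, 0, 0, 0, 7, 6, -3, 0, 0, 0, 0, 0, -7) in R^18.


Non-zero entries: [(3, -12), (9, 7), (10, 6), (11, -3), (17, -7)]
Squares: [144, 49, 36, 9, 49]
||x||_2^2 = sum = 287.

287


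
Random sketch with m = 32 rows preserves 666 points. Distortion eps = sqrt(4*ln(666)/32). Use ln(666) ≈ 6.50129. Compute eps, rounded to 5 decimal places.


ln(666) ≈ 6.50129.
4*ln(N)/m ≈ 4*6.50129/32 ≈ 0.81266125.
eps = sqrt(0.81266125) ≈ 0.9014773 ≈ 0.90148.

0.90148


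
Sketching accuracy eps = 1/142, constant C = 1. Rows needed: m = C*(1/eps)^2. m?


1/eps = 142.
(1/eps)^2 = 20164.
m = 1*20164 = 20164.

20164


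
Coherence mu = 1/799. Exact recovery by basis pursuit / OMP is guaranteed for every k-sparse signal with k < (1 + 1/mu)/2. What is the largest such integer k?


1/mu = 799.
1 + 1/mu = 800.
(1 + 1/mu)/2 = 400 is an integer and the inequality is strict, so k_max = 400 - 1 = 399.

399


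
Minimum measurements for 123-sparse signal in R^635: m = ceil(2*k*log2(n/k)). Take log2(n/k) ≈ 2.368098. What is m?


log2(n/k) = log2(635/123) ≈ 2.368098.
2*k*log2(n/k) ≈ 2*123*2.368098 = 582.552108.
m = ceil(582.552108) = 583.

583


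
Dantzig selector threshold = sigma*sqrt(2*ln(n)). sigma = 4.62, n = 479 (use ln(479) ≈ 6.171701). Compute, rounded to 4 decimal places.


ln(479) ≈ 6.171701.
2*ln(n) ≈ 12.343402.
sqrt(2*ln(n)) ≈ sqrt(12.343402) ≈ 3.513318.
threshold ≈ 4.62*3.513318 = 16.23152916 ≈ 16.2315.

16.2315


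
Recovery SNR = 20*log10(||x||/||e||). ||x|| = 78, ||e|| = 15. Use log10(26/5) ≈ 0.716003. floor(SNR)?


||x||/||e|| = 78/15 = 26/5.
log10(26/5) ≈ 0.716003.
20*log10(||x||/||e||) ≈ 20*0.716003 = 14.32006.
floor(14.32006) = 14.

14


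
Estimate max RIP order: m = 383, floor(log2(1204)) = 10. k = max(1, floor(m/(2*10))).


floor(log2(1204)) = 10.
2*10 = 20.
m/(2*floor(log2(n))) = 383/20 ≈ 19.15.
floor = 19.
k = max(1, 19) = 19.

19


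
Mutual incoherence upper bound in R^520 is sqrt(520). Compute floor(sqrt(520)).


22^2 = 484 <= 520 < 529 = 23^2, so 22 <= sqrt(520) < 23.
floor(sqrt(520)) = 22.

22


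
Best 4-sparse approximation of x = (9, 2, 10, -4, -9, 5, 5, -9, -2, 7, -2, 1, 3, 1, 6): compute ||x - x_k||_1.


Sorted |x_i| descending: [10, 9, 9, 9, 7, 6, 5, 5, 4, 3, 2, 2, 2, 1, 1]
Keep top 4: [10, 9, 9, 9]
Tail entries: [7, 6, 5, 5, 4, 3, 2, 2, 2, 1, 1]
L1 error = sum of tail = 38.

38


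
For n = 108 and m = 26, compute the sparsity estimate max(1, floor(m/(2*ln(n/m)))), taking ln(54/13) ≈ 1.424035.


n/m = 108/26 = 54/13.
ln(n/m) ≈ 1.424035.
2*ln(n/m) ≈ 2.84807.
m/(2*ln(n/m)) ≈ 26/2.84807 ≈ 9.129.
floor = 9.
k_max = max(1, 9) = 9.

9


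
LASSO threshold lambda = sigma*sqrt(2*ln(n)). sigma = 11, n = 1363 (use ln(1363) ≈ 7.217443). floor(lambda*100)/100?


ln(1363) ≈ 7.217443.
2*ln(n) ≈ 14.434886.
sqrt(2*ln(n)) ≈ sqrt(14.434886) ≈ 3.799327.
lambda ≈ 11*3.799327 = 41.792597.
floor(lambda*100)/100 = 41.79.

41.79


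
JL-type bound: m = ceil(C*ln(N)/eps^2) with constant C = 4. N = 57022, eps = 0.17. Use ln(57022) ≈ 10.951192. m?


ln(57022) ≈ 10.951192.
eps^2 = 0.17^2 = 0.0289.
C*ln(N)/eps^2 ≈ 4*10.951192/0.0289 ≈ 1515.7359.
m = ceil(1515.7359) = 1516.

1516


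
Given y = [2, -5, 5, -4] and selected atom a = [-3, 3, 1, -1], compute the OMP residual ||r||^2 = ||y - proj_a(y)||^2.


a^T a = 20.
a^T y = -12.
coeff = -12/20 = -3/5.
||r||^2 = 314/5.

314/5


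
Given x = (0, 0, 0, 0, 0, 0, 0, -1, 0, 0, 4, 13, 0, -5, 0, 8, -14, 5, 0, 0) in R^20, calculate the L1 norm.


Non-zero entries: [(7, -1), (10, 4), (11, 13), (13, -5), (15, 8), (16, -14), (17, 5)]
Absolute values: [1, 4, 13, 5, 8, 14, 5]
||x||_1 = sum = 50.

50


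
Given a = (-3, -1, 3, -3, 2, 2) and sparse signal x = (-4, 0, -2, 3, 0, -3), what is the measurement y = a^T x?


Non-zero terms: ['-3*-4', '3*-2', '-3*3', '2*-3']
Products: [12, -6, -9, -6]
y = sum = -9.

-9


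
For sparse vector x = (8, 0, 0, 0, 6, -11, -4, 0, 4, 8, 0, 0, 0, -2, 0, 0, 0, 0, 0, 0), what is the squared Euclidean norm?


Non-zero entries: [(0, 8), (4, 6), (5, -11), (6, -4), (8, 4), (9, 8), (13, -2)]
Squares: [64, 36, 121, 16, 16, 64, 4]
||x||_2^2 = sum = 321.

321


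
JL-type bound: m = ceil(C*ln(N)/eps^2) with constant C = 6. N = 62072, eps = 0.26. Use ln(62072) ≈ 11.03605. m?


ln(62072) ≈ 11.03605.
eps^2 = 0.26^2 = 0.0676.
C*ln(N)/eps^2 ≈ 6*11.03605/0.0676 ≈ 979.5311.
m = ceil(979.5311) = 980.

980


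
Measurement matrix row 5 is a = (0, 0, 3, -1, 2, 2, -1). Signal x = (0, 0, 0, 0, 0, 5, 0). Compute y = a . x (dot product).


Non-zero terms: ['2*5']
Products: [10]
y = sum = 10.

10


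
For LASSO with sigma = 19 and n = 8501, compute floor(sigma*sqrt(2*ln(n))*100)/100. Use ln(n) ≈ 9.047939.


ln(8501) ≈ 9.047939.
2*ln(n) ≈ 18.095878.
sqrt(2*ln(n)) ≈ sqrt(18.095878) ≈ 4.253925.
lambda ≈ 19*4.253925 = 80.824575.
floor(lambda*100)/100 = 80.82.

80.82


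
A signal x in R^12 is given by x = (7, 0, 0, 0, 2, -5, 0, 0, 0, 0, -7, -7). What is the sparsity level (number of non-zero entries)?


Non-zero positions: [0, 4, 5, 10, 11].
Sparsity = 5.

5


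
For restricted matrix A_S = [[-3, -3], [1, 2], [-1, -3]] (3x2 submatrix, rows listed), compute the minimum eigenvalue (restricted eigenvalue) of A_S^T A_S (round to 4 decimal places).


A_S^T A_S = [[11, 14], [14, 22]].
trace = 33.
det = 46.
disc = trace^2 - 4*det = 1089 - 4*46 = 905.
sqrt(905) ≈ 30.083218.
lam_min = (33 - sqrt(905))/2 ≈ (33 - 30.083218)/2 = 1.458391 ≈ 1.4584.

1.4584


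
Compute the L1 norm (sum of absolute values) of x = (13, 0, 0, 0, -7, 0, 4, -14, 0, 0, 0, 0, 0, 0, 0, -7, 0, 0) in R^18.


Non-zero entries: [(0, 13), (4, -7), (6, 4), (7, -14), (15, -7)]
Absolute values: [13, 7, 4, 14, 7]
||x||_1 = sum = 45.

45


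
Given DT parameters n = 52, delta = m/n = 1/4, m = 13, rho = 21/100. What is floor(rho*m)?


m = 1/4*52 = 13.
rho = 21/100.
rho*m = 21/100*13 = 2.73.
k = floor(2.73) = 2.

2


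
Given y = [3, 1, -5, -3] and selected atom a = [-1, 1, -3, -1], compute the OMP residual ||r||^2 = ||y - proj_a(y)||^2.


a^T a = 12.
a^T y = 16.
coeff = 16/12 = 4/3.
||r||^2 = 68/3.

68/3


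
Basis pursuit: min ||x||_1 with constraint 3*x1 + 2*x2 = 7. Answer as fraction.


Axis intercepts:
  x1 = 7/3, x2 = 0: L1 = 7/3
  x1 = 0, x2 = 7/2: L1 = 7/2
x* = (7/3, 0)
||x*||_1 = 7/3.

7/3


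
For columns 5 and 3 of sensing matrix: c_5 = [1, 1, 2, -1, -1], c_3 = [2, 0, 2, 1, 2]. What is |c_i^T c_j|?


Inner product: 1*2 + 1*0 + 2*2 + -1*1 + -1*2
Products: [2, 0, 4, -1, -2]
Sum = 3.
|dot| = 3.

3


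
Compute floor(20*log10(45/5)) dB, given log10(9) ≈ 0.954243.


||x||/||e|| = 45/5 = 9.
log10(9) ≈ 0.954243.
20*log10(||x||/||e||) ≈ 20*0.954243 = 19.08486.
floor(19.08486) = 19.

19


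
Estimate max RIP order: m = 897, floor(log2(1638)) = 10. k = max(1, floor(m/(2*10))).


floor(log2(1638)) = 10.
2*10 = 20.
m/(2*floor(log2(n))) = 897/20 ≈ 44.85.
floor = 44.
k = max(1, 44) = 44.

44


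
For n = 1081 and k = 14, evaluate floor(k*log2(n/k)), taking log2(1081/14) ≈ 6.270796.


log2(n/k) = log2(1081/14) ≈ 6.270796.
k*log2(n/k) ≈ 14*6.270796 = 87.791144.
floor(87.791144) = 87.

87


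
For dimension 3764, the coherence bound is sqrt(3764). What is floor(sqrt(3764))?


61^2 = 3721 <= 3764 < 3844 = 62^2, so 61 <= sqrt(3764) < 62.
floor(sqrt(3764)) = 61.

61


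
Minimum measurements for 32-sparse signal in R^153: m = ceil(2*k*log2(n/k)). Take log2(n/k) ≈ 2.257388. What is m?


log2(n/k) = log2(153/32) ≈ 2.257388.
2*k*log2(n/k) ≈ 2*32*2.257388 = 144.472832.
m = ceil(144.472832) = 145.

145


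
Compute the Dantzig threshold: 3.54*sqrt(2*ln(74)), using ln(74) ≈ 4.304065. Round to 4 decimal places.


ln(74) ≈ 4.304065.
2*ln(n) ≈ 8.60813.
sqrt(2*ln(n)) ≈ sqrt(8.60813) ≈ 2.933961.
threshold ≈ 3.54*2.933961 = 10.38622194 ≈ 10.3862.

10.3862


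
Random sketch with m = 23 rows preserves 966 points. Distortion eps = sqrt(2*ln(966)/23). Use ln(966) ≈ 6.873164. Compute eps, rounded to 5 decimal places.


ln(966) ≈ 6.873164.
2*ln(N)/m ≈ 2*6.873164/23 ≈ 0.59766643.
eps = sqrt(0.59766643) ≈ 0.7730889 ≈ 0.77309.

0.77309


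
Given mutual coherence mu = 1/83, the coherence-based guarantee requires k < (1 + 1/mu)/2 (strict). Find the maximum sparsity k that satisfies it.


1/mu = 83.
1 + 1/mu = 84.
(1 + 1/mu)/2 = 42 is an integer and the inequality is strict, so k_max = 42 - 1 = 41.

41


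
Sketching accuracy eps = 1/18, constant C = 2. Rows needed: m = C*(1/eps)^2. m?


1/eps = 18.
(1/eps)^2 = 324.
m = 2*324 = 648.

648


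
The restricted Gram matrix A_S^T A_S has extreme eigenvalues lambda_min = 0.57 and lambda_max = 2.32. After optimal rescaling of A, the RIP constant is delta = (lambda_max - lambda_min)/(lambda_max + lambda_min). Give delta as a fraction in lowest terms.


lambda_max - lambda_min = 2.32 - 0.57 = 1.75.
lambda_max + lambda_min = 2.32 + 0.57 = 2.89.
delta = 1.75/2.89 = 175/289.

175/289


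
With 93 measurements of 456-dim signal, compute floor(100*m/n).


100*m/n = 100*93/456 ≈ 20.3947.
floor = 20.

20


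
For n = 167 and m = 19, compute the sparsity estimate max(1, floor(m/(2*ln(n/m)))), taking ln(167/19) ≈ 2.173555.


n/m = 167/19.
ln(n/m) ≈ 2.173555.
2*ln(n/m) ≈ 4.34711.
m/(2*ln(n/m)) ≈ 19/4.34711 ≈ 4.3707.
floor = 4.
k_max = max(1, 4) = 4.

4


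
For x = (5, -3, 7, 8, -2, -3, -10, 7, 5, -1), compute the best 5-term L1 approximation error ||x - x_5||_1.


Sorted |x_i| descending: [10, 8, 7, 7, 5, 5, 3, 3, 2, 1]
Keep top 5: [10, 8, 7, 7, 5]
Tail entries: [5, 3, 3, 2, 1]
L1 error = sum of tail = 14.

14


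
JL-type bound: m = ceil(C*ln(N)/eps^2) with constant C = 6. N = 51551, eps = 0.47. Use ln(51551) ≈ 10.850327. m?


ln(51551) ≈ 10.850327.
eps^2 = 0.47^2 = 0.2209.
C*ln(N)/eps^2 ≈ 6*10.850327/0.2209 ≈ 294.7124.
m = ceil(294.7124) = 295.

295


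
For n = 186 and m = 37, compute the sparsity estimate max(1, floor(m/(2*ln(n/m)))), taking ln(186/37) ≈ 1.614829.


n/m = 186/37.
ln(n/m) ≈ 1.614829.
2*ln(n/m) ≈ 3.229658.
m/(2*ln(n/m)) ≈ 37/3.229658 ≈ 11.4563.
floor = 11.
k_max = max(1, 11) = 11.

11


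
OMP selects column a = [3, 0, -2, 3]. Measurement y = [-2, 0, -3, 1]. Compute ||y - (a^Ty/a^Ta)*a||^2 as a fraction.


a^T a = 22.
a^T y = 3.
coeff = 3/22 = 3/22.
||r||^2 = 299/22.

299/22


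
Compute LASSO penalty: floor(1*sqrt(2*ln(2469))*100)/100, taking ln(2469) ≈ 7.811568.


ln(2469) ≈ 7.811568.
2*ln(n) ≈ 15.623136.
sqrt(2*ln(n)) ≈ sqrt(15.623136) ≈ 3.952611.
lambda ≈ 1*3.952611 = 3.952611.
floor(lambda*100)/100 = 3.95.

3.95


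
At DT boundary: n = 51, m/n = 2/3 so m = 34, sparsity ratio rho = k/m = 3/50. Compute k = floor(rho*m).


m = 2/3*51 = 34.
rho = 3/50.
rho*m = 3/50*34 = 2.04.
k = floor(2.04) = 2.

2


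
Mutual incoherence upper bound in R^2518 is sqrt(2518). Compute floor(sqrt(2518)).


50^2 = 2500 <= 2518 < 2601 = 51^2, so 50 <= sqrt(2518) < 51.
floor(sqrt(2518)) = 50.

50


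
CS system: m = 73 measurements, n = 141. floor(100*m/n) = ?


100*m/n = 100*73/141 ≈ 51.773.
floor = 51.

51


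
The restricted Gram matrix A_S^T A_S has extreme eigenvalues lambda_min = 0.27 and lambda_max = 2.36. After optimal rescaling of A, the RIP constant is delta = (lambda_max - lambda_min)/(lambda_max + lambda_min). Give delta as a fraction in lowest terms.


lambda_max - lambda_min = 2.36 - 0.27 = 2.09.
lambda_max + lambda_min = 2.36 + 0.27 = 2.63.
delta = 2.09/2.63 = 209/263.

209/263


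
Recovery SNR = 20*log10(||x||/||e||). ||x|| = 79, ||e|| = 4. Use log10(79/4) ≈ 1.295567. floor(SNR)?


||x||/||e|| = 79/4.
log10(79/4) ≈ 1.295567.
20*log10(||x||/||e||) ≈ 20*1.295567 = 25.91134.
floor(25.91134) = 25.

25


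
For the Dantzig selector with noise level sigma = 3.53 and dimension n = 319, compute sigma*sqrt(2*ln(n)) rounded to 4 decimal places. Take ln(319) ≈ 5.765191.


ln(319) ≈ 5.765191.
2*ln(n) ≈ 11.530382.
sqrt(2*ln(n)) ≈ sqrt(11.530382) ≈ 3.395642.
threshold ≈ 3.53*3.395642 = 11.98661626 ≈ 11.9866.

11.9866


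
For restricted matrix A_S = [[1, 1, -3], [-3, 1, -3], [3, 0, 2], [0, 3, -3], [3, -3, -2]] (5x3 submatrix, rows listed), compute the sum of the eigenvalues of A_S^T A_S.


Sum of eigenvalues of A_S^T A_S = trace(A_S^T A_S) = sum of squared column norms of A_S.
A_S^T A_S diagonal: [28, 20, 35].
trace = 28 + 20 + 35 = 83.

83


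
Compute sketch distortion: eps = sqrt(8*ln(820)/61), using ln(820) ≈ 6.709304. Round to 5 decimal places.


ln(820) ≈ 6.709304.
8*ln(N)/m ≈ 8*6.709304/61 ≈ 0.87990872.
eps = sqrt(0.87990872) ≈ 0.9380345 ≈ 0.93803.

0.93803


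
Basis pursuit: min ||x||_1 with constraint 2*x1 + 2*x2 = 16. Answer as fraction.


Axis intercepts:
  x1 = 8, x2 = 0: L1 = 8
  x1 = 0, x2 = 8: L1 = 8
x* = (8, 0)
||x*||_1 = 8.

8


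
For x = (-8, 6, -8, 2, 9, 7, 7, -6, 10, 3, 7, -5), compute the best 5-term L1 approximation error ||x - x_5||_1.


Sorted |x_i| descending: [10, 9, 8, 8, 7, 7, 7, 6, 6, 5, 3, 2]
Keep top 5: [10, 9, 8, 8, 7]
Tail entries: [7, 7, 6, 6, 5, 3, 2]
L1 error = sum of tail = 36.

36


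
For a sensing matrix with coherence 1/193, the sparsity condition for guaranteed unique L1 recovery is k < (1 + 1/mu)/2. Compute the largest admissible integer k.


1/mu = 193.
1 + 1/mu = 194.
(1 + 1/mu)/2 = 97 is an integer and the inequality is strict, so k_max = 97 - 1 = 96.

96


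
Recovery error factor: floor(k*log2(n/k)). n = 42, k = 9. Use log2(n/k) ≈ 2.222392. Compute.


log2(n/k) = log2(42/9) ≈ 2.222392.
k*log2(n/k) ≈ 9*2.222392 = 20.001528.
floor(20.001528) = 20.

20


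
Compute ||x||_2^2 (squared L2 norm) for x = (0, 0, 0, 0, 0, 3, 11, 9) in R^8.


Non-zero entries: [(5, 3), (6, 11), (7, 9)]
Squares: [9, 121, 81]
||x||_2^2 = sum = 211.

211


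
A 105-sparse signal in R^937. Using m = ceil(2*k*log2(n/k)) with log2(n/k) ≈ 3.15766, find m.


log2(n/k) = log2(937/105) ≈ 3.15766.
2*k*log2(n/k) ≈ 2*105*3.15766 = 663.1086.
m = ceil(663.1086) = 664.

664


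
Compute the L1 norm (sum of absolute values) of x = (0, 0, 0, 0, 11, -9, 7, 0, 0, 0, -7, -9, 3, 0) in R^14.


Non-zero entries: [(4, 11), (5, -9), (6, 7), (10, -7), (11, -9), (12, 3)]
Absolute values: [11, 9, 7, 7, 9, 3]
||x||_1 = sum = 46.

46


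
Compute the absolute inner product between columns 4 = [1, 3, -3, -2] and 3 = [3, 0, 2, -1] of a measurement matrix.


Inner product: 1*3 + 3*0 + -3*2 + -2*-1
Products: [3, 0, -6, 2]
Sum = -1.
|dot| = 1.

1


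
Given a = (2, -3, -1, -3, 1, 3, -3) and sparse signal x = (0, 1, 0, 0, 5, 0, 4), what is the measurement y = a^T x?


Non-zero terms: ['-3*1', '1*5', '-3*4']
Products: [-3, 5, -12]
y = sum = -10.

-10


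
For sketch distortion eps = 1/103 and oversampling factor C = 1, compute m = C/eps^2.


1/eps = 103.
(1/eps)^2 = 10609.
m = 1*10609 = 10609.

10609


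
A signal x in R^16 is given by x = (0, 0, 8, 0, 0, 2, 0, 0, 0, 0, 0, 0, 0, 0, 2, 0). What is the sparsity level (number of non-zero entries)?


Non-zero positions: [2, 5, 14].
Sparsity = 3.

3


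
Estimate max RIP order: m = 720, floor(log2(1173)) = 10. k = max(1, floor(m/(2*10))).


floor(log2(1173)) = 10.
2*10 = 20.
m/(2*floor(log2(n))) = 720/20 ≈ 36.0.
floor = 36.
k = max(1, 36) = 36.

36


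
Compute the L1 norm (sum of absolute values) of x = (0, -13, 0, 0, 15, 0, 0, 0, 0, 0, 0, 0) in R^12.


Non-zero entries: [(1, -13), (4, 15)]
Absolute values: [13, 15]
||x||_1 = sum = 28.

28


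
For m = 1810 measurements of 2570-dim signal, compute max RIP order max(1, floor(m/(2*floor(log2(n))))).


floor(log2(2570)) = 11.
2*11 = 22.
m/(2*floor(log2(n))) = 1810/22 ≈ 82.2727.
floor = 82.
k = max(1, 82) = 82.

82


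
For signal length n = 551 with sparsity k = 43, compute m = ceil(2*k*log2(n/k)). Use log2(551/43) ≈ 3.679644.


log2(n/k) = log2(551/43) ≈ 3.679644.
2*k*log2(n/k) ≈ 2*43*3.679644 = 316.449384.
m = ceil(316.449384) = 317.

317


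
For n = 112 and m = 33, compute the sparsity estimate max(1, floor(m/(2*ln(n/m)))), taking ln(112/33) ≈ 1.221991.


n/m = 112/33.
ln(n/m) ≈ 1.221991.
2*ln(n/m) ≈ 2.443982.
m/(2*ln(n/m)) ≈ 33/2.443982 ≈ 13.5026.
floor = 13.
k_max = max(1, 13) = 13.

13


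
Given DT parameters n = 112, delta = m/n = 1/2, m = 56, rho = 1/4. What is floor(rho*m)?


m = 1/2*112 = 56.
rho = 1/4.
rho*m = 1/4*56 = 14.
k = floor(14) = 14.

14


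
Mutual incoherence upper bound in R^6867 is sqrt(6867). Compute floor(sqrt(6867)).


82^2 = 6724 <= 6867 < 6889 = 83^2, so 82 <= sqrt(6867) < 83.
floor(sqrt(6867)) = 82.

82


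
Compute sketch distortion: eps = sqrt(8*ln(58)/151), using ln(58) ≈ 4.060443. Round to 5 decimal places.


ln(58) ≈ 4.060443.
8*ln(N)/m ≈ 8*4.060443/151 ≈ 0.21512281.
eps = sqrt(0.21512281) ≈ 0.4638133 ≈ 0.46381.

0.46381


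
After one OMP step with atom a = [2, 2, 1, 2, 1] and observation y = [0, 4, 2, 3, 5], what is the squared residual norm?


a^T a = 14.
a^T y = 21.
coeff = 21/14 = 3/2.
||r||^2 = 45/2.

45/2


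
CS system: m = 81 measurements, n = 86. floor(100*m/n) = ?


100*m/n = 100*81/86 ≈ 94.186.
floor = 94.

94


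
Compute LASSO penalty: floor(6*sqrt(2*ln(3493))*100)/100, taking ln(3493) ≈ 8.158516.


ln(3493) ≈ 8.158516.
2*ln(n) ≈ 16.317032.
sqrt(2*ln(n)) ≈ sqrt(16.317032) ≈ 4.039435.
lambda ≈ 6*4.039435 = 24.23661.
floor(lambda*100)/100 = 24.23.

24.23


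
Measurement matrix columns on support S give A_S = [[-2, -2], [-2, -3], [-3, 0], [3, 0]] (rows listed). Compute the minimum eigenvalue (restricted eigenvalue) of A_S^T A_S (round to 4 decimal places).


A_S^T A_S = [[26, 10], [10, 13]].
trace = 39.
det = 238.
disc = trace^2 - 4*det = 1521 - 4*238 = 569.
sqrt(569) ≈ 23.853721.
lam_min = (39 - sqrt(569))/2 ≈ (39 - 23.853721)/2 = 7.5731395 ≈ 7.5731.

7.5731


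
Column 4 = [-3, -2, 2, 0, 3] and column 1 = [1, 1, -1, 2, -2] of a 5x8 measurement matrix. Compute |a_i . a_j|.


Inner product: -3*1 + -2*1 + 2*-1 + 0*2 + 3*-2
Products: [-3, -2, -2, 0, -6]
Sum = -13.
|dot| = 13.

13


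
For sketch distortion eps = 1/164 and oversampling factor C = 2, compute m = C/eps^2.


1/eps = 164.
(1/eps)^2 = 26896.
m = 2*26896 = 53792.

53792


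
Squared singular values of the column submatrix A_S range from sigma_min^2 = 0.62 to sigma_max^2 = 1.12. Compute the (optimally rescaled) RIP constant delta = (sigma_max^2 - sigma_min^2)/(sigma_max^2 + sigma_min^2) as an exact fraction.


lambda_max - lambda_min = 1.12 - 0.62 = 0.50.
lambda_max + lambda_min = 1.12 + 0.62 = 1.74.
delta = 0.50/1.74 = 50/174 = 25/87.

25/87


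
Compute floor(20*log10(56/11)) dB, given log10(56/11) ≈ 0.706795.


||x||/||e|| = 56/11.
log10(56/11) ≈ 0.706795.
20*log10(||x||/||e||) ≈ 20*0.706795 = 14.1359.
floor(14.1359) = 14.

14


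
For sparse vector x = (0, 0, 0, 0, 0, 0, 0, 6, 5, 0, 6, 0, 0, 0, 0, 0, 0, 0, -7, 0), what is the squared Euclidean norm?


Non-zero entries: [(7, 6), (8, 5), (10, 6), (18, -7)]
Squares: [36, 25, 36, 49]
||x||_2^2 = sum = 146.

146


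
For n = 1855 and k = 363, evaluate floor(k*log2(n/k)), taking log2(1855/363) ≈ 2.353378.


log2(n/k) = log2(1855/363) ≈ 2.353378.
k*log2(n/k) ≈ 363*2.353378 = 854.276214.
floor(854.276214) = 854.

854


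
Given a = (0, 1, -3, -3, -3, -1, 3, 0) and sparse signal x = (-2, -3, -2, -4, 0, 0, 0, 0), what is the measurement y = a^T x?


Non-zero terms: ['0*-2', '1*-3', '-3*-2', '-3*-4']
Products: [0, -3, 6, 12]
y = sum = 15.

15


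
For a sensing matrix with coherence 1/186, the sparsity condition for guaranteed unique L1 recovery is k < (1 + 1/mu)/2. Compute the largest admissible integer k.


1/mu = 186.
1 + 1/mu = 187.
(1 + 1/mu)/2 = 93.5 is not an integer, so k_max = floor(93.5) = 93.

93


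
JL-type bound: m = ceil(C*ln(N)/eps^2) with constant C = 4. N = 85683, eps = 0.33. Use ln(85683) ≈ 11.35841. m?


ln(85683) ≈ 11.35841.
eps^2 = 0.33^2 = 0.1089.
C*ln(N)/eps^2 ≈ 4*11.35841/0.1089 ≈ 417.2051.
m = ceil(417.2051) = 418.

418


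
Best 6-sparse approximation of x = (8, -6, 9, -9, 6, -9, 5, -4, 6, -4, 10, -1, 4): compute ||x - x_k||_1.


Sorted |x_i| descending: [10, 9, 9, 9, 8, 6, 6, 6, 5, 4, 4, 4, 1]
Keep top 6: [10, 9, 9, 9, 8, 6]
Tail entries: [6, 6, 5, 4, 4, 4, 1]
L1 error = sum of tail = 30.

30


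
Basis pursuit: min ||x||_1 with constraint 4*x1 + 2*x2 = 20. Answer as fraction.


Axis intercepts:
  x1 = 5, x2 = 0: L1 = 5
  x1 = 0, x2 = 10: L1 = 10
x* = (5, 0)
||x*||_1 = 5.

5


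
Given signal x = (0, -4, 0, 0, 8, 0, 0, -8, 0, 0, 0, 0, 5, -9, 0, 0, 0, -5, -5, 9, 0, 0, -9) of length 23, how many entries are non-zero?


Non-zero positions: [1, 4, 7, 12, 13, 17, 18, 19, 22].
Sparsity = 9.

9


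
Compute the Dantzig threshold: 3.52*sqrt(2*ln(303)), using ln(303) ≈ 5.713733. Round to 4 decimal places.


ln(303) ≈ 5.713733.
2*ln(n) ≈ 11.427466.
sqrt(2*ln(n)) ≈ sqrt(11.427466) ≈ 3.380454.
threshold ≈ 3.52*3.380454 = 11.89919808 ≈ 11.8992.

11.8992


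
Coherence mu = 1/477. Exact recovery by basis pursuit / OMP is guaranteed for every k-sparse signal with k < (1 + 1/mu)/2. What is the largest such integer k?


1/mu = 477.
1 + 1/mu = 478.
(1 + 1/mu)/2 = 239 is an integer and the inequality is strict, so k_max = 239 - 1 = 238.

238


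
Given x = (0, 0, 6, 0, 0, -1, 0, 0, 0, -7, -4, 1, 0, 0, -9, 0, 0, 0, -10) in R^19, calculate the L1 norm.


Non-zero entries: [(2, 6), (5, -1), (9, -7), (10, -4), (11, 1), (14, -9), (18, -10)]
Absolute values: [6, 1, 7, 4, 1, 9, 10]
||x||_1 = sum = 38.

38


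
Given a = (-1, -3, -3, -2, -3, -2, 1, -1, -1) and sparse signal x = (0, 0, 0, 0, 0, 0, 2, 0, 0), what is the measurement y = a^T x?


Non-zero terms: ['1*2']
Products: [2]
y = sum = 2.

2


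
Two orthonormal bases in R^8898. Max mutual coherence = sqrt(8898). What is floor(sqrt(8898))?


94^2 = 8836 <= 8898 < 9025 = 95^2, so 94 <= sqrt(8898) < 95.
floor(sqrt(8898)) = 94.

94


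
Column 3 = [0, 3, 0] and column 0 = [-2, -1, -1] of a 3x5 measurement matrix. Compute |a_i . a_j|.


Inner product: 0*-2 + 3*-1 + 0*-1
Products: [0, -3, 0]
Sum = -3.
|dot| = 3.

3


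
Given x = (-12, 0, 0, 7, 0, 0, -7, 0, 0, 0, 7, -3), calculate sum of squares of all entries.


Non-zero entries: [(0, -12), (3, 7), (6, -7), (10, 7), (11, -3)]
Squares: [144, 49, 49, 49, 9]
||x||_2^2 = sum = 300.

300


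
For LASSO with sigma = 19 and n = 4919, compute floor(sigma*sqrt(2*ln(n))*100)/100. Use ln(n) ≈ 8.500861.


ln(4919) ≈ 8.500861.
2*ln(n) ≈ 17.001722.
sqrt(2*ln(n)) ≈ sqrt(17.001722) ≈ 4.123314.
lambda ≈ 19*4.123314 = 78.342966.
floor(lambda*100)/100 = 78.34.

78.34


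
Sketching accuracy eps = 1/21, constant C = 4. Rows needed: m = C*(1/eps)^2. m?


1/eps = 21.
(1/eps)^2 = 441.
m = 4*441 = 1764.

1764


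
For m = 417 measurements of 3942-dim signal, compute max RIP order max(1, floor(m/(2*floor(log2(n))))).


floor(log2(3942)) = 11.
2*11 = 22.
m/(2*floor(log2(n))) = 417/22 ≈ 18.9545.
floor = 18.
k = max(1, 18) = 18.

18


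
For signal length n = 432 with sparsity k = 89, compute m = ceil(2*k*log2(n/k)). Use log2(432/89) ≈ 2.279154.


log2(n/k) = log2(432/89) ≈ 2.279154.
2*k*log2(n/k) ≈ 2*89*2.279154 = 405.689412.
m = ceil(405.689412) = 406.

406


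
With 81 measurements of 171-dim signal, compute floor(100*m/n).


100*m/n = 100*81/171 ≈ 47.3684.
floor = 47.

47


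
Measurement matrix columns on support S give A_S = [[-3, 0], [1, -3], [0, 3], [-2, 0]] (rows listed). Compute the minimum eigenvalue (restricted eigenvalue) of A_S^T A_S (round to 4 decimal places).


A_S^T A_S = [[14, -3], [-3, 18]].
trace = 32.
det = 243.
disc = trace^2 - 4*det = 1024 - 4*243 = 52.
sqrt(52) ≈ 7.211103.
lam_min = (32 - sqrt(52))/2 ≈ (32 - 7.211103)/2 = 12.3944485 ≈ 12.3944.

12.3944


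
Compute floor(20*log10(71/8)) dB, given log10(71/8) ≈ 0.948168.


||x||/||e|| = 71/8.
log10(71/8) ≈ 0.948168.
20*log10(||x||/||e||) ≈ 20*0.948168 = 18.96336.
floor(18.96336) = 18.

18


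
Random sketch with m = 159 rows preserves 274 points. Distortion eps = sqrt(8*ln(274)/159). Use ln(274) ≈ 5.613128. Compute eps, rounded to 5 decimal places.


ln(274) ≈ 5.613128.
8*ln(N)/m ≈ 8*5.613128/159 ≈ 0.28242153.
eps = sqrt(0.28242153) ≈ 0.5314335 ≈ 0.53143.

0.53143


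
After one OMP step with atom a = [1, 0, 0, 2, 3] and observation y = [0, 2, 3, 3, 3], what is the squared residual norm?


a^T a = 14.
a^T y = 15.
coeff = 15/14 = 15/14.
||r||^2 = 209/14.

209/14


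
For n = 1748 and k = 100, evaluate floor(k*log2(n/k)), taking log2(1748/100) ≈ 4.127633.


log2(n/k) = log2(1748/100) ≈ 4.127633.
k*log2(n/k) ≈ 100*4.127633 = 412.7633.
floor(412.7633) = 412.

412


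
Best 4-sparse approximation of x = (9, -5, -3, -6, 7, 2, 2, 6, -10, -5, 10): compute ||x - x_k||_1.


Sorted |x_i| descending: [10, 10, 9, 7, 6, 6, 5, 5, 3, 2, 2]
Keep top 4: [10, 10, 9, 7]
Tail entries: [6, 6, 5, 5, 3, 2, 2]
L1 error = sum of tail = 29.

29


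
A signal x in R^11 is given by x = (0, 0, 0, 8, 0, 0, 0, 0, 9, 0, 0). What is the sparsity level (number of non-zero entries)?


Non-zero positions: [3, 8].
Sparsity = 2.

2


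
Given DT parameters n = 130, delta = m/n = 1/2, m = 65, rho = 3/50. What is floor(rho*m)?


m = 1/2*130 = 65.
rho = 3/50.
rho*m = 3/50*65 = 3.9.
k = floor(3.9) = 3.

3


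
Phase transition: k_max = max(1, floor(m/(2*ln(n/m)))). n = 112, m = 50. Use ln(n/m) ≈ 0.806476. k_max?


n/m = 112/50 = 56/25.
ln(n/m) ≈ 0.806476.
2*ln(n/m) ≈ 1.612952.
m/(2*ln(n/m)) ≈ 50/1.612952 ≈ 30.9991.
floor = 30.
k_max = max(1, 30) = 30.

30


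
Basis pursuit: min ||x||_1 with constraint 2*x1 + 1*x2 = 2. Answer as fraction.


Axis intercepts:
  x1 = 1, x2 = 0: L1 = 1
  x1 = 0, x2 = 2: L1 = 2
x* = (1, 0)
||x*||_1 = 1.

1


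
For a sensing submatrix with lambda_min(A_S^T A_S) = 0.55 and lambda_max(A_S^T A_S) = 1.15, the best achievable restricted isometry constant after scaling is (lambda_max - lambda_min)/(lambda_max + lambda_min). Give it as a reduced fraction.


lambda_max - lambda_min = 1.15 - 0.55 = 0.60.
lambda_max + lambda_min = 1.15 + 0.55 = 1.70.
delta = 0.60/1.70 = 60/170 = 6/17.

6/17


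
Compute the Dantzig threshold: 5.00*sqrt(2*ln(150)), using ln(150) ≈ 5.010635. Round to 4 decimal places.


ln(150) ≈ 5.010635.
2*ln(n) ≈ 10.02127.
sqrt(2*ln(n)) ≈ sqrt(10.02127) ≈ 3.165639.
threshold ≈ 5.00*3.165639 = 15.828195 ≈ 15.8282.

15.8282


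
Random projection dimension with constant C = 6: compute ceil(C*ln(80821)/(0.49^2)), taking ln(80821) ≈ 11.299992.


ln(80821) ≈ 11.299992.
eps^2 = 0.49^2 = 0.2401.
C*ln(N)/eps^2 ≈ 6*11.299992/0.2401 ≈ 282.3821.
m = ceil(282.3821) = 283.

283


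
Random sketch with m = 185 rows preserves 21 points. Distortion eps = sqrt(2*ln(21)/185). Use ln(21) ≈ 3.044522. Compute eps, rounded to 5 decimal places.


ln(21) ≈ 3.044522.
2*ln(N)/m ≈ 2*3.044522/185 ≈ 0.03291375.
eps = sqrt(0.03291375) ≈ 0.1814215 ≈ 0.18142.

0.18142


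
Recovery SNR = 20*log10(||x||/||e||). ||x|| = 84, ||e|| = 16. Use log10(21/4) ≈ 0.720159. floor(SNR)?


||x||/||e|| = 84/16 = 21/4.
log10(21/4) ≈ 0.720159.
20*log10(||x||/||e||) ≈ 20*0.720159 = 14.40318.
floor(14.40318) = 14.

14


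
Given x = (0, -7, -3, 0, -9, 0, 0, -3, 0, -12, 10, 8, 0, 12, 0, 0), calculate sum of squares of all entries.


Non-zero entries: [(1, -7), (2, -3), (4, -9), (7, -3), (9, -12), (10, 10), (11, 8), (13, 12)]
Squares: [49, 9, 81, 9, 144, 100, 64, 144]
||x||_2^2 = sum = 600.

600


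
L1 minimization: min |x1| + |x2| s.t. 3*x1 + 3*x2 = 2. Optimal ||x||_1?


Axis intercepts:
  x1 = 2/3, x2 = 0: L1 = 2/3
  x1 = 0, x2 = 2/3: L1 = 2/3
x* = (2/3, 0)
||x*||_1 = 2/3.

2/3


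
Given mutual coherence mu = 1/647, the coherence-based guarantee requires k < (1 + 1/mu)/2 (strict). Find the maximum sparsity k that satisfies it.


1/mu = 647.
1 + 1/mu = 648.
(1 + 1/mu)/2 = 324 is an integer and the inequality is strict, so k_max = 324 - 1 = 323.

323


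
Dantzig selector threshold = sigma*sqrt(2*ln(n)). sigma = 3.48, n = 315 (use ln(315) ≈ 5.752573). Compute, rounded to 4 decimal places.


ln(315) ≈ 5.752573.
2*ln(n) ≈ 11.505146.
sqrt(2*ln(n)) ≈ sqrt(11.505146) ≈ 3.391924.
threshold ≈ 3.48*3.391924 = 11.80389552 ≈ 11.8039.

11.8039


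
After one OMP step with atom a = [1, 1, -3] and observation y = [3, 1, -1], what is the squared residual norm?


a^T a = 11.
a^T y = 7.
coeff = 7/11 = 7/11.
||r||^2 = 72/11.

72/11


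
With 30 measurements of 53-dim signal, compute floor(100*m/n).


100*m/n = 100*30/53 ≈ 56.6038.
floor = 56.

56


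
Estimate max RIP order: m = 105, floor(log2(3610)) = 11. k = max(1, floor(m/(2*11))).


floor(log2(3610)) = 11.
2*11 = 22.
m/(2*floor(log2(n))) = 105/22 ≈ 4.7727.
floor = 4.
k = max(1, 4) = 4.

4


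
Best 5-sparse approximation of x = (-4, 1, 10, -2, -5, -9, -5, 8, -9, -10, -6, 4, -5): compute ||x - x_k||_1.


Sorted |x_i| descending: [10, 10, 9, 9, 8, 6, 5, 5, 5, 4, 4, 2, 1]
Keep top 5: [10, 10, 9, 9, 8]
Tail entries: [6, 5, 5, 5, 4, 4, 2, 1]
L1 error = sum of tail = 32.

32


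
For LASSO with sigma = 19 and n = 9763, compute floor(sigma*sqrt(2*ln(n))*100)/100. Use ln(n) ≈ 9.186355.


ln(9763) ≈ 9.186355.
2*ln(n) ≈ 18.37271.
sqrt(2*ln(n)) ≈ sqrt(18.37271) ≈ 4.28634.
lambda ≈ 19*4.28634 = 81.44046.
floor(lambda*100)/100 = 81.44.

81.44


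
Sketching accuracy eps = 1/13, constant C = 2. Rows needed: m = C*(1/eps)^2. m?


1/eps = 13.
(1/eps)^2 = 169.
m = 2*169 = 338.

338


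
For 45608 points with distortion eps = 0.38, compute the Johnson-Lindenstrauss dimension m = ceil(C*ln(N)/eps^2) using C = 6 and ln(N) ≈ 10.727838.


ln(45608) ≈ 10.727838.
eps^2 = 0.38^2 = 0.1444.
C*ln(N)/eps^2 ≈ 6*10.727838/0.1444 ≈ 445.755.
m = ceil(445.755) = 446.

446


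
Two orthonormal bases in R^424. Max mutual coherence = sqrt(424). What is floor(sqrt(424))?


20^2 = 400 <= 424 < 441 = 21^2, so 20 <= sqrt(424) < 21.
floor(sqrt(424)) = 20.

20


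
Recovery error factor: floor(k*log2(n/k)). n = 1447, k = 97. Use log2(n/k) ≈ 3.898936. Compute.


log2(n/k) = log2(1447/97) ≈ 3.898936.
k*log2(n/k) ≈ 97*3.898936 = 378.196792.
floor(378.196792) = 378.

378


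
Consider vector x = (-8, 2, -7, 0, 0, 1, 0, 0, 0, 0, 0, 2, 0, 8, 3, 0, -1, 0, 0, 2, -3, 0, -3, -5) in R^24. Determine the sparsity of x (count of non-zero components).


Non-zero positions: [0, 1, 2, 5, 11, 13, 14, 16, 19, 20, 22, 23].
Sparsity = 12.

12


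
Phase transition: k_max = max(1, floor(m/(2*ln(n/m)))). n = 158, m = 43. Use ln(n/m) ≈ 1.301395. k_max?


n/m = 158/43.
ln(n/m) ≈ 1.301395.
2*ln(n/m) ≈ 2.60279.
m/(2*ln(n/m)) ≈ 43/2.60279 ≈ 16.5207.
floor = 16.
k_max = max(1, 16) = 16.

16


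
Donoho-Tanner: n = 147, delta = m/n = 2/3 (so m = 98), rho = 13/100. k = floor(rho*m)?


m = 2/3*147 = 98.
rho = 13/100.
rho*m = 13/100*98 = 12.74.
k = floor(12.74) = 12.

12


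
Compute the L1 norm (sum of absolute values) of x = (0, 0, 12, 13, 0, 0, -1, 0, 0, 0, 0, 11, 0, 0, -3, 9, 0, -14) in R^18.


Non-zero entries: [(2, 12), (3, 13), (6, -1), (11, 11), (14, -3), (15, 9), (17, -14)]
Absolute values: [12, 13, 1, 11, 3, 9, 14]
||x||_1 = sum = 63.

63


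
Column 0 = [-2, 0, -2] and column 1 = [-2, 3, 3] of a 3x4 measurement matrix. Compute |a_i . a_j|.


Inner product: -2*-2 + 0*3 + -2*3
Products: [4, 0, -6]
Sum = -2.
|dot| = 2.

2


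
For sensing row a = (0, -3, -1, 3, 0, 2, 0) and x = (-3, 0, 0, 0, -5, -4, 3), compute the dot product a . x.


Non-zero terms: ['0*-3', '0*-5', '2*-4', '0*3']
Products: [0, 0, -8, 0]
y = sum = -8.

-8


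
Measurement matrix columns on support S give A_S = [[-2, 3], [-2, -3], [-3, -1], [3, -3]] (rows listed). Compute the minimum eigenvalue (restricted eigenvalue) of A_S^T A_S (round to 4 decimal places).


A_S^T A_S = [[26, -6], [-6, 28]].
trace = 54.
det = 692.
disc = trace^2 - 4*det = 2916 - 4*692 = 148.
sqrt(148) ≈ 12.165525.
lam_min = (54 - sqrt(148))/2 ≈ (54 - 12.165525)/2 = 20.9172375 ≈ 20.9172.

20.9172
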